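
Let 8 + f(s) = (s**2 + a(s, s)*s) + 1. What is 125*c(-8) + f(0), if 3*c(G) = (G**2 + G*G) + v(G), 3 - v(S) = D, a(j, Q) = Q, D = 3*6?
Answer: 14104/3 ≈ 4701.3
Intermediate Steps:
D = 18
f(s) = -7 + 2*s**2 (f(s) = -8 + ((s**2 + s*s) + 1) = -8 + ((s**2 + s**2) + 1) = -8 + (2*s**2 + 1) = -8 + (1 + 2*s**2) = -7 + 2*s**2)
v(S) = -15 (v(S) = 3 - 1*18 = 3 - 18 = -15)
c(G) = -5 + 2*G**2/3 (c(G) = ((G**2 + G*G) - 15)/3 = ((G**2 + G**2) - 15)/3 = (2*G**2 - 15)/3 = (-15 + 2*G**2)/3 = -5 + 2*G**2/3)
125*c(-8) + f(0) = 125*(-5 + (2/3)*(-8)**2) + (-7 + 2*0**2) = 125*(-5 + (2/3)*64) + (-7 + 2*0) = 125*(-5 + 128/3) + (-7 + 0) = 125*(113/3) - 7 = 14125/3 - 7 = 14104/3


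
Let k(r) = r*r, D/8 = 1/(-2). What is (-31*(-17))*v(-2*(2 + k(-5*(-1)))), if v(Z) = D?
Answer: -2108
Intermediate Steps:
D = -4 (D = 8/(-2) = 8*(-½) = -4)
k(r) = r²
v(Z) = -4
(-31*(-17))*v(-2*(2 + k(-5*(-1)))) = -31*(-17)*(-4) = 527*(-4) = -2108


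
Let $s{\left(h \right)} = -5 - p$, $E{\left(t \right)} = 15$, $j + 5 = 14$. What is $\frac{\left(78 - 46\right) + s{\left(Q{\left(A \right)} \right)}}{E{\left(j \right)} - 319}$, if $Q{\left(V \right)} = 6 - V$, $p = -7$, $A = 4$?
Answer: $- \frac{17}{152} \approx -0.11184$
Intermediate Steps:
$j = 9$ ($j = -5 + 14 = 9$)
$s{\left(h \right)} = 2$ ($s{\left(h \right)} = -5 - -7 = -5 + 7 = 2$)
$\frac{\left(78 - 46\right) + s{\left(Q{\left(A \right)} \right)}}{E{\left(j \right)} - 319} = \frac{\left(78 - 46\right) + 2}{15 - 319} = \frac{32 + 2}{-304} = 34 \left(- \frac{1}{304}\right) = - \frac{17}{152}$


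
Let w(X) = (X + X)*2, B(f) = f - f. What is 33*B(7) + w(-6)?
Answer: -24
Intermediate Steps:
B(f) = 0
w(X) = 4*X (w(X) = (2*X)*2 = 4*X)
33*B(7) + w(-6) = 33*0 + 4*(-6) = 0 - 24 = -24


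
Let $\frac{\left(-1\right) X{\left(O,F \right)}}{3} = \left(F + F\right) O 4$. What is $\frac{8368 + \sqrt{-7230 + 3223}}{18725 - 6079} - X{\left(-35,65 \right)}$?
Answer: $- \frac{345231616}{6323} + \frac{i \sqrt{4007}}{12646} \approx -54599.0 + 0.0050056 i$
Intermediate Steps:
$X{\left(O,F \right)} = - 24 F O$ ($X{\left(O,F \right)} = - 3 \left(F + F\right) O 4 = - 3 \cdot 2 F O 4 = - 3 \cdot 8 F O = - 24 F O$)
$\frac{8368 + \sqrt{-7230 + 3223}}{18725 - 6079} - X{\left(-35,65 \right)} = \frac{8368 + \sqrt{-7230 + 3223}}{18725 - 6079} - \left(-24\right) 65 \left(-35\right) = \frac{8368 + \sqrt{-4007}}{12646} - 54600 = \left(8368 + i \sqrt{4007}\right) \frac{1}{12646} - 54600 = \left(\frac{4184}{6323} + \frac{i \sqrt{4007}}{12646}\right) - 54600 = - \frac{345231616}{6323} + \frac{i \sqrt{4007}}{12646}$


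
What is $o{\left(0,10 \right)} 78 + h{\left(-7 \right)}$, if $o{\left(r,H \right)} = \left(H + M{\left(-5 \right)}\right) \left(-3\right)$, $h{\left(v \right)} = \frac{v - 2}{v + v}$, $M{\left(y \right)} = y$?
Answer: $- \frac{16371}{14} \approx -1169.4$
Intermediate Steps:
$h{\left(v \right)} = \frac{-2 + v}{2 v}$
$o{\left(r,H \right)} = 15 - 3 H$ ($o{\left(r,H \right)} = \left(H - 5\right) \left(-3\right) = \left(-5 + H\right) \left(-3\right) = 15 - 3 H$)
$o{\left(0,10 \right)} 78 + h{\left(-7 \right)} = \left(15 - 30\right) 78 + \frac{-2 - 7}{2 \left(-7\right)} = \left(15 - 30\right) 78 + \frac{1}{2} \left(- \frac{1}{7}\right) \left(-9\right) = \left(-15\right) 78 + \frac{9}{14} = -1170 + \frac{9}{14} = - \frac{16371}{14}$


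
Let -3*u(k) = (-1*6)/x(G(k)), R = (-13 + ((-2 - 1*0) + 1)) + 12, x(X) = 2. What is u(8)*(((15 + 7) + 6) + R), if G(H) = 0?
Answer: 26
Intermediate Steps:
R = -2 (R = (-13 + ((-2 + 0) + 1)) + 12 = (-13 + (-2 + 1)) + 12 = (-13 - 1) + 12 = -14 + 12 = -2)
u(k) = 1 (u(k) = -(-1*6)/(3*2) = -(-2)/2 = -⅓*(-3) = 1)
u(8)*(((15 + 7) + 6) + R) = 1*(((15 + 7) + 6) - 2) = 1*((22 + 6) - 2) = 1*(28 - 2) = 1*26 = 26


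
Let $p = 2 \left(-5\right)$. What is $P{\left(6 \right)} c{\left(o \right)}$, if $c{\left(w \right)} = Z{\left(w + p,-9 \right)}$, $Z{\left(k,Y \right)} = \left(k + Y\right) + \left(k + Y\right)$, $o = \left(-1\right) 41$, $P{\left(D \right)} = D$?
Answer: $-720$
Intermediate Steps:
$p = -10$
$o = -41$
$Z{\left(k,Y \right)} = 2 Y + 2 k$ ($Z{\left(k,Y \right)} = \left(Y + k\right) + \left(Y + k\right) = 2 Y + 2 k$)
$c{\left(w \right)} = -38 + 2 w$ ($c{\left(w \right)} = 2 \left(-9\right) + 2 \left(w - 10\right) = -18 + 2 \left(-10 + w\right) = -18 + \left(-20 + 2 w\right) = -38 + 2 w$)
$P{\left(6 \right)} c{\left(o \right)} = 6 \left(-38 + 2 \left(-41\right)\right) = 6 \left(-38 - 82\right) = 6 \left(-120\right) = -720$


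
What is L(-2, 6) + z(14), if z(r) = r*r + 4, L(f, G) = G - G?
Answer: 200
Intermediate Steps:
L(f, G) = 0
z(r) = 4 + r² (z(r) = r² + 4 = 4 + r²)
L(-2, 6) + z(14) = 0 + (4 + 14²) = 0 + (4 + 196) = 0 + 200 = 200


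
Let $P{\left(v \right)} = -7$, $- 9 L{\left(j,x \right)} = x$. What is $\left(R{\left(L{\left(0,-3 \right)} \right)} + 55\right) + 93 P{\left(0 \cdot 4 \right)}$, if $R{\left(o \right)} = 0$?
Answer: $-596$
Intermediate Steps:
$L{\left(j,x \right)} = - \frac{x}{9}$
$\left(R{\left(L{\left(0,-3 \right)} \right)} + 55\right) + 93 P{\left(0 \cdot 4 \right)} = \left(0 + 55\right) + 93 \left(-7\right) = 55 - 651 = -596$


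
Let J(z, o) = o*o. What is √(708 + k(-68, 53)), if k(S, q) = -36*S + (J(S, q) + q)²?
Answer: 10*√81942 ≈ 2862.6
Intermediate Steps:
J(z, o) = o²
k(S, q) = (q + q²)² - 36*S (k(S, q) = -36*S + (q² + q)² = -36*S + (q + q²)² = (q + q²)² - 36*S)
√(708 + k(-68, 53)) = √(708 + (-36*(-68) + 53²*(1 + 53)²)) = √(708 + (2448 + 2809*54²)) = √(708 + (2448 + 2809*2916)) = √(708 + (2448 + 8191044)) = √(708 + 8193492) = √8194200 = 10*√81942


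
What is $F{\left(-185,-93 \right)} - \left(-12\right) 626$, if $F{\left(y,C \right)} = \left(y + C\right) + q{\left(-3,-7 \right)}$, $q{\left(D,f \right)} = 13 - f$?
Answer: $7254$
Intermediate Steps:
$F{\left(y,C \right)} = 20 + C + y$ ($F{\left(y,C \right)} = \left(y + C\right) + \left(13 - -7\right) = \left(C + y\right) + \left(13 + 7\right) = \left(C + y\right) + 20 = 20 + C + y$)
$F{\left(-185,-93 \right)} - \left(-12\right) 626 = \left(20 - 93 - 185\right) - \left(-12\right) 626 = -258 - -7512 = -258 + 7512 = 7254$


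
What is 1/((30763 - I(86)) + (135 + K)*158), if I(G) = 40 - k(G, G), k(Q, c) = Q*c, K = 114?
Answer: 1/77461 ≈ 1.2910e-5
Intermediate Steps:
I(G) = 40 - G**2 (I(G) = 40 - G*G = 40 - G**2)
1/((30763 - I(86)) + (135 + K)*158) = 1/((30763 - (40 - 1*86**2)) + (135 + 114)*158) = 1/((30763 - (40 - 1*7396)) + 249*158) = 1/((30763 - (40 - 7396)) + 39342) = 1/((30763 - 1*(-7356)) + 39342) = 1/((30763 + 7356) + 39342) = 1/(38119 + 39342) = 1/77461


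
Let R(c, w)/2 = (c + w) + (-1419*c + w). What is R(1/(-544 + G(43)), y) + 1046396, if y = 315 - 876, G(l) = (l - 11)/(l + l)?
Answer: 6102054775/5844 ≈ 1.0442e+6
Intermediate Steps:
G(l) = (-11 + l)/(2*l) (G(l) = (-11 + l)/((2*l)) = (-11 + l)*(1/(2*l)) = (-11 + l)/(2*l))
y = -561
R(c, w) = -2836*c + 4*w (R(c, w) = 2*((c + w) + (-1419*c + w)) = 2*((c + w) + (w - 1419*c)) = 2*(-1418*c + 2*w) = -2836*c + 4*w)
R(1/(-544 + G(43)), y) + 1046396 = (-2836/(-544 + (½)*(-11 + 43)/43) + 4*(-561)) + 1046396 = (-2836/(-544 + (½)*(1/43)*32) - 2244) + 1046396 = (-2836/(-544 + 16/43) - 2244) + 1046396 = (-2836/(-23376/43) - 2244) + 1046396 = (-2836*(-43/23376) - 2244) + 1046396 = (30487/5844 - 2244) + 1046396 = -13083449/5844 + 1046396 = 6102054775/5844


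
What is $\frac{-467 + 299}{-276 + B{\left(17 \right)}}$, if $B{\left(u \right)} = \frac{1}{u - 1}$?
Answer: $\frac{2688}{4415} \approx 0.60883$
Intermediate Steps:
$B{\left(u \right)} = \frac{1}{-1 + u}$
$\frac{-467 + 299}{-276 + B{\left(17 \right)}} = \frac{-467 + 299}{-276 + \frac{1}{-1 + 17}} = - \frac{168}{-276 + \frac{1}{16}} = - \frac{168}{- \frac{4415}{16}} = \left(-168\right) \left(- \frac{16}{4415}\right) = \frac{2688}{4415}$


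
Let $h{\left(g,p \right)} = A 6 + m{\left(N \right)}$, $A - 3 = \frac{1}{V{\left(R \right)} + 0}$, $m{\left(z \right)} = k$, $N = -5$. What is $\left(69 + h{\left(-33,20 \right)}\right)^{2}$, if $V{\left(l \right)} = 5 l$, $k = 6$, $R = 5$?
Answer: $\frac{5433561}{625} \approx 8693.7$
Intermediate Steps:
$m{\left(z \right)} = 6$
$A = \frac{76}{25}$ ($A = 3 + \frac{1}{5 \cdot 5 + 0} = 3 + \frac{1}{25 + 0} = 3 + \frac{1}{25} = \frac{76}{25} \approx 3.04$)
$h{\left(g,p \right)} = \frac{606}{25}$ ($h{\left(g,p \right)} = \frac{76}{25} \cdot 6 + 6 = \frac{456}{25} + 6 = \frac{606}{25}$)
$\left(69 + h{\left(-33,20 \right)}\right)^{2} = \left(69 + \frac{606}{25}\right)^{2} = \left(\frac{2331}{25}\right)^{2} = \frac{5433561}{625}$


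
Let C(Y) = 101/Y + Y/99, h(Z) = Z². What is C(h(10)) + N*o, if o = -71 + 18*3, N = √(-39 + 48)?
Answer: -484901/9900 ≈ -48.980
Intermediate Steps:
C(Y) = 101/Y + Y/99 (C(Y) = 101/Y + Y*(1/99) = 101/Y + Y/99)
N = 3 (N = √9 = 3)
o = -17 (o = -71 + 54 = -17)
C(h(10)) + N*o = (101/(10²) + (1/99)*10²) + 3*(-17) = (101/100 + (1/99)*100) - 51 = (101*(1/100) + 100/99) - 51 = (101/100 + 100/99) - 51 = 19999/9900 - 51 = -484901/9900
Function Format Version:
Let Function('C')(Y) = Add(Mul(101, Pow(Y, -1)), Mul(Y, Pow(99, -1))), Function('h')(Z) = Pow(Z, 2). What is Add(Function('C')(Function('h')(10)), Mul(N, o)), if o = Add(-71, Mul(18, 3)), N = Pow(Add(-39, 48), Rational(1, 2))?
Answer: Rational(-484901, 9900) ≈ -48.980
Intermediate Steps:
Function('C')(Y) = Add(Mul(101, Pow(Y, -1)), Mul(Rational(1, 99), Y)) (Function('C')(Y) = Add(Mul(101, Pow(Y, -1)), Mul(Y, Rational(1, 99))) = Add(Mul(101, Pow(Y, -1)), Mul(Rational(1, 99), Y)))
N = 3 (N = Pow(9, Rational(1, 2)) = 3)
o = -17 (o = Add(-71, 54) = -17)
Add(Function('C')(Function('h')(10)), Mul(N, o)) = Add(Add(Mul(101, Pow(Pow(10, 2), -1)), Mul(Rational(1, 99), Pow(10, 2))), Mul(3, -17)) = Add(Add(Mul(101, Pow(100, -1)), Mul(Rational(1, 99), 100)), -51) = Add(Add(Mul(101, Rational(1, 100)), Rational(100, 99)), -51) = Add(Add(Rational(101, 100), Rational(100, 99)), -51) = Add(Rational(19999, 9900), -51) = Rational(-484901, 9900)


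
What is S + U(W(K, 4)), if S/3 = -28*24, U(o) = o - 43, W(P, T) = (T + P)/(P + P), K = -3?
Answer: -12355/6 ≈ -2059.2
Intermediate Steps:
W(P, T) = (P + T)/(2*P) (W(P, T) = (P + T)/((2*P)) = (P + T)*(1/(2*P)) = (P + T)/(2*P))
U(o) = -43 + o
S = -2016 (S = 3*(-28*24) = 3*(-672) = -2016)
S + U(W(K, 4)) = -2016 + (-43 + (1/2)*(-3 + 4)/(-3)) = -2016 + (-43 + (1/2)*(-1/3)*1) = -2016 + (-43 - 1/6) = -2016 - 259/6 = -12355/6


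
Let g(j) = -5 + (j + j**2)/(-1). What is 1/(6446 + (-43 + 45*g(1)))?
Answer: 1/6088 ≈ 0.00016426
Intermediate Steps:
g(j) = -5 - j - j**2 (g(j) = -5 - (j + j**2) = -5 + (-j - j**2) = -5 - j - j**2)
1/(6446 + (-43 + 45*g(1))) = 1/(6446 + (-43 + 45*(-5 - 1*1 - 1*1**2))) = 1/(6446 + (-43 + 45*(-5 - 1 - 1*1))) = 1/(6446 + (-43 + 45*(-5 - 1 - 1))) = 1/(6446 + (-43 + 45*(-7))) = 1/(6446 + (-43 - 315)) = 1/(6446 - 358) = 1/6088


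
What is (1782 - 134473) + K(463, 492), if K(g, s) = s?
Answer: -132199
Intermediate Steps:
(1782 - 134473) + K(463, 492) = (1782 - 134473) + 492 = -132691 + 492 = -132199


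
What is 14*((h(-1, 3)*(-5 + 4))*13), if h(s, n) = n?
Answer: -546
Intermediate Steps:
14*((h(-1, 3)*(-5 + 4))*13) = 14*((3*(-5 + 4))*13) = 14*((3*(-1))*13) = 14*(-3*13) = 14*(-39) = -546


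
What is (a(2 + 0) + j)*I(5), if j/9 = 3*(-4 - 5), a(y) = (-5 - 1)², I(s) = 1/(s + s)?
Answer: -207/10 ≈ -20.700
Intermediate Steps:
I(s) = 1/(2*s)
a(y) = 36 (a(y) = (-6)² = 36)
j = -243 (j = 9*(3*(-4 - 5)) = 9*(3*(-9)) = 9*(-27) = -243)
(a(2 + 0) + j)*I(5) = (36 - 243)*((½)/5) = -207/(2*5) = -207*⅒ = -207/10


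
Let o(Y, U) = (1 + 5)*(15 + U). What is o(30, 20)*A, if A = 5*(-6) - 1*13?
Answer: -9030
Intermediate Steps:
A = -43 (A = -30 - 13 = -43)
o(Y, U) = 90 + 6*U (o(Y, U) = 6*(15 + U) = 90 + 6*U)
o(30, 20)*A = (90 + 6*20)*(-43) = (90 + 120)*(-43) = 210*(-43) = -9030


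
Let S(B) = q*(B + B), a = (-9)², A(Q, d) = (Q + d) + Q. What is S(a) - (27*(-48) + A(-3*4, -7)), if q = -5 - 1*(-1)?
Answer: 679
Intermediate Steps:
A(Q, d) = d + 2*Q
q = -4 (q = -5 + 1 = -4)
a = 81
S(B) = -8*B (S(B) = -4*(B + B) = -8*B)
S(a) - (27*(-48) + A(-3*4, -7)) = -8*81 - (27*(-48) + (-7 + 2*(-3*4))) = -648 - (-1296 + (-7 + 2*(-12))) = -648 - (-1296 + (-7 - 24)) = -648 - (-1296 - 31) = -648 - 1*(-1327) = -648 + 1327 = 679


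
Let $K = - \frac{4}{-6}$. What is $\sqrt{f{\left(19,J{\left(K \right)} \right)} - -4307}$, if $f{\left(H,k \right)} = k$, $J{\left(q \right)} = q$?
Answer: $\frac{\sqrt{38769}}{3} \approx 65.633$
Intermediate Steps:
$K = \frac{2}{3}$ ($K = \left(-4\right) \left(- \frac{1}{6}\right) = \frac{2}{3} \approx 0.66667$)
$\sqrt{f{\left(19,J{\left(K \right)} \right)} - -4307} = \sqrt{\frac{2}{3} - -4307} = \sqrt{\frac{2}{3} + 4307} = \sqrt{\frac{12923}{3}} = \frac{\sqrt{38769}}{3}$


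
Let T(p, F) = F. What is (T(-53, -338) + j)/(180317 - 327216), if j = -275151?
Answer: 275489/146899 ≈ 1.8754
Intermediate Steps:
(T(-53, -338) + j)/(180317 - 327216) = (-338 - 275151)/(180317 - 327216) = -275489/(-146899) = -275489*(-1/146899) = 275489/146899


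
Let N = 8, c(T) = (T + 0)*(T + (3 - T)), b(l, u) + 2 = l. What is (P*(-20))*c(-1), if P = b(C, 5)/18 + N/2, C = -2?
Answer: 680/3 ≈ 226.67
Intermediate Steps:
b(l, u) = -2 + l
c(T) = 3*T (c(T) = T*3 = 3*T)
P = 34/9 (P = (-2 - 2)/18 + 8/2 = -4*1/18 + 8*(½) = -2/9 + 4 = 34/9 ≈ 3.7778)
(P*(-20))*c(-1) = ((34/9)*(-20))*(3*(-1)) = -680/9*(-3) = 680/3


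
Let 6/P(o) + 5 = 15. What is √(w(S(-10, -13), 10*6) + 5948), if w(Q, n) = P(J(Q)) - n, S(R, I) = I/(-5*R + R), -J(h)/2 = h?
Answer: √147215/5 ≈ 76.737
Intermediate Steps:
J(h) = -2*h
P(o) = ⅗ (P(o) = 6/(-5 + 15) = 6/10 = 6*(⅒) = ⅗)
S(R, I) = -I/(4*R) (S(R, I) = I/((-4*R)) = I*(-1/(4*R)) = -I/(4*R))
w(Q, n) = ⅗ - n
√(w(S(-10, -13), 10*6) + 5948) = √((⅗ - 10*6) + 5948) = √((⅗ - 1*60) + 5948) = √((⅗ - 60) + 5948) = √(-297/5 + 5948) = √(29443/5) = √147215/5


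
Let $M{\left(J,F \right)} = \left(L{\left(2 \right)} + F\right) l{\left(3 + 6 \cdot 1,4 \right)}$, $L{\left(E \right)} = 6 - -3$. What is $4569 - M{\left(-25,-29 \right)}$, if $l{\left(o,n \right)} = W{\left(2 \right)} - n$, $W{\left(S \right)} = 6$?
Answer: $4609$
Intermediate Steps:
$L{\left(E \right)} = 9$ ($L{\left(E \right)} = 6 + 3 = 9$)
$l{\left(o,n \right)} = 6 - n$
$M{\left(J,F \right)} = 18 + 2 F$ ($M{\left(J,F \right)} = \left(9 + F\right) \left(6 - 4\right) = \left(9 + F\right) 2 = 18 + 2 F$)
$4569 - M{\left(-25,-29 \right)} = 4569 - \left(18 + 2 \left(-29\right)\right) = 4569 - \left(18 - 58\right) = 4569 - -40 = 4569 + 40 = 4609$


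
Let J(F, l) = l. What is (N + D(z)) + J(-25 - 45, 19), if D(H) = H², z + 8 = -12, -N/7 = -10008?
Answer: 70475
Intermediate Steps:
N = 70056 (N = -7*(-10008) = 70056)
z = -20 (z = -8 - 12 = -20)
(N + D(z)) + J(-25 - 45, 19) = (70056 + (-20)²) + 19 = (70056 + 400) + 19 = 70456 + 19 = 70475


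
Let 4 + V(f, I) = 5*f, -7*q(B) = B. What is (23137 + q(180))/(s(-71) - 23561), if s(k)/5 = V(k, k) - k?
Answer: -161779/175007 ≈ -0.92441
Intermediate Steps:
q(B) = -B/7
V(f, I) = -4 + 5*f
s(k) = -20 + 20*k (s(k) = 5*((-4 + 5*k) - k) = 5*(-4 + 4*k) = -20 + 20*k)
(23137 + q(180))/(s(-71) - 23561) = (23137 - 1/7*180)/((-20 + 20*(-71)) - 23561) = (23137 - 180/7)/((-20 - 1420) - 23561) = 161779/(7*(-1440 - 23561)) = (161779/7)/(-25001) = (161779/7)*(-1/25001) = -161779/175007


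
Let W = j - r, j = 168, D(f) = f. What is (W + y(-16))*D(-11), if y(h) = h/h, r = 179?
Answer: 110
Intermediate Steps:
y(h) = 1
W = -11 (W = 168 - 1*179 = 168 - 179 = -11)
(W + y(-16))*D(-11) = (-11 + 1)*(-11) = -10*(-11) = 110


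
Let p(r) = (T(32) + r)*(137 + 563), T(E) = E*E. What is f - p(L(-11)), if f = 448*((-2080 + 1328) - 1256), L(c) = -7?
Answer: -1611484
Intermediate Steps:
T(E) = E**2
f = -899584 (f = 448*(-752 - 1256) = 448*(-2008) = -899584)
p(r) = 716800 + 700*r (p(r) = (32**2 + r)*(137 + 563) = (1024 + r)*700 = 716800 + 700*r)
f - p(L(-11)) = -899584 - (716800 + 700*(-7)) = -899584 - (716800 - 4900) = -899584 - 1*711900 = -899584 - 711900 = -1611484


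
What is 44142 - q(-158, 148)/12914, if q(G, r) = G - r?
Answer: 285025047/6457 ≈ 44142.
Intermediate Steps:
44142 - q(-158, 148)/12914 = 44142 - (-158 - 1*148)/12914 = 44142 - (-158 - 148)/12914 = 44142 - (-306)/12914 = 44142 - 1*(-153/6457) = 44142 + 153/6457 = 285025047/6457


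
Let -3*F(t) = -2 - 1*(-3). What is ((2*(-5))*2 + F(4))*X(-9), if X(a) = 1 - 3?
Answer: 122/3 ≈ 40.667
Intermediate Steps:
F(t) = -⅓ (F(t) = -(-2 - 1*(-3))/3 = -(-2 + 3)/3 = -⅓*1 = -⅓)
X(a) = -2
((2*(-5))*2 + F(4))*X(-9) = ((2*(-5))*2 - ⅓)*(-2) = (-10*2 - ⅓)*(-2) = (-20 - ⅓)*(-2) = -61/3*(-2) = 122/3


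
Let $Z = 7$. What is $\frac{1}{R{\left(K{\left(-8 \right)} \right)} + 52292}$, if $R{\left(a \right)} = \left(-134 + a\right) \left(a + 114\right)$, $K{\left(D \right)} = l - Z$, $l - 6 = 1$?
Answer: $\frac{1}{37016} \approx 2.7015 \cdot 10^{-5}$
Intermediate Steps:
$l = 7$ ($l = 6 + 1 = 7$)
$K{\left(D \right)} = 0$ ($K{\left(D \right)} = 7 - 7 = 0$)
$R{\left(a \right)} = \left(-134 + a\right) \left(114 + a\right)$
$\frac{1}{R{\left(K{\left(-8 \right)} \right)} + 52292} = \frac{1}{\left(-15276 + 0^{2} - 0\right) + 52292} = \frac{1}{\left(-15276 + 0 + 0\right) + 52292} = \frac{1}{-15276 + 52292} = \frac{1}{37016}$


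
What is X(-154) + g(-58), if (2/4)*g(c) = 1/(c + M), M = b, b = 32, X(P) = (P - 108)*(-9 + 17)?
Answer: -27249/13 ≈ -2096.1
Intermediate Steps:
X(P) = -864 + 8*P (X(P) = (-108 + P)*8 = -864 + 8*P)
M = 32
g(c) = 2/(32 + c) (g(c) = 2/(c + 32) = 2/(32 + c))
X(-154) + g(-58) = (-864 + 8*(-154)) + 2/(32 - 58) = (-864 - 1232) + 2/(-26) = -2096 + 2*(-1/26) = -2096 - 1/13 = -27249/13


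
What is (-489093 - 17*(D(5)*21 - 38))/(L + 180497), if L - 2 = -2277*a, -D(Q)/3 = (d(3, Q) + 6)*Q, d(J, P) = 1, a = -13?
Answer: -225481/105050 ≈ -2.1464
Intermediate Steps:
D(Q) = -21*Q (D(Q) = -3*(1 + 6)*Q = -21*Q)
L = 29603 (L = 2 - 2277*(-13) = 2 + 29601 = 29603)
(-489093 - 17*(D(5)*21 - 38))/(L + 180497) = (-489093 - 17*(-21*5*21 - 38))/(29603 + 180497) = (-489093 - 17*(-105*21 - 38))/210100 = (-489093 - 17*(-2205 - 38))*(1/210100) = (-489093 - 17*(-2243))*(1/210100) = (-489093 + 38131)*(1/210100) = -450962*1/210100 = -225481/105050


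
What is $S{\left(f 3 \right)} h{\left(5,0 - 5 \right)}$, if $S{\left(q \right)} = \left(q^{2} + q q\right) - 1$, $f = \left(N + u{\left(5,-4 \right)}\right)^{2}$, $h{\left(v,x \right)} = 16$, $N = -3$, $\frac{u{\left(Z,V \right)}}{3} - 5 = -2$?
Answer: $373232$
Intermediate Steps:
$u{\left(Z,V \right)} = 9$ ($u{\left(Z,V \right)} = 15 + 3 \left(-2\right) = 15 - 6 = 9$)
$f = 36$ ($f = \left(-3 + 9\right)^{2} = 6^{2} = 36$)
$S{\left(q \right)} = -1 + 2 q^{2}$ ($S{\left(q \right)} = \left(q^{2} + q^{2}\right) - 1 = 2 q^{2} - 1 = -1 + 2 q^{2}$)
$S{\left(f 3 \right)} h{\left(5,0 - 5 \right)} = \left(-1 + 2 \left(36 \cdot 3\right)^{2}\right) 16 = \left(-1 + 2 \cdot 108^{2}\right) 16 = \left(-1 + 2 \cdot 11664\right) 16 = \left(-1 + 23328\right) 16 = 23327 \cdot 16 = 373232$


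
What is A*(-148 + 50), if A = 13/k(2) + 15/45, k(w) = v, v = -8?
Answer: 1519/12 ≈ 126.58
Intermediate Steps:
k(w) = -8
A = -31/24 (A = 13/(-8) + 15/45 = 13*(-1/8) + 15*(1/45) = -13/8 + 1/3 = -31/24 ≈ -1.2917)
A*(-148 + 50) = -31*(-148 + 50)/24 = -31/24*(-98) = 1519/12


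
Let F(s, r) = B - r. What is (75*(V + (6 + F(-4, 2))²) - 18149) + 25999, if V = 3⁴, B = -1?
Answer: 14600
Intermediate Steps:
F(s, r) = -1 - r
V = 81
(75*(V + (6 + F(-4, 2))²) - 18149) + 25999 = (75*(81 + (6 + (-1 - 1*2))²) - 18149) + 25999 = (75*(81 + (6 + (-1 - 2))²) - 18149) + 25999 = (75*(81 + (6 - 3)²) - 18149) + 25999 = (75*(81 + 3²) - 18149) + 25999 = (75*(81 + 9) - 18149) + 25999 = (75*90 - 18149) + 25999 = (6750 - 18149) + 25999 = -11399 + 25999 = 14600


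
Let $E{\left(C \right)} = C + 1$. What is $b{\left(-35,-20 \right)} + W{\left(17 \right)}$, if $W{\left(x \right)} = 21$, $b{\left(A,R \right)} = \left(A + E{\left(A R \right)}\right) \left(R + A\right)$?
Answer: $-36609$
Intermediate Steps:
$E{\left(C \right)} = 1 + C$
$b{\left(A,R \right)} = \left(A + R\right) \left(1 + A + A R\right)$ ($b{\left(A,R \right)} = \left(A + \left(1 + A R\right)\right) \left(R + A\right) = \left(1 + A + A R\right) \left(A + R\right) = \left(A + R\right) \left(1 + A + A R\right)$)
$b{\left(-35,-20 \right)} + W{\left(17 \right)} = \left(\left(-35\right)^{2} - -700 - 35 \left(1 - -700\right) - 20 \left(1 - -700\right)\right) + 21 = \left(1225 + 700 - 35 \left(1 + 700\right) - 20 \left(1 + 700\right)\right) + 21 = \left(1225 + 700 - 24535 - 14020\right) + 21 = -36630 + 21 = -36609$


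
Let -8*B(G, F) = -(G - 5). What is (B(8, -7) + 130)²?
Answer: 1087849/64 ≈ 16998.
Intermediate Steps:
B(G, F) = -5/8 + G/8 (B(G, F) = -(-1)*(G - 5)/8 = -(-1)*(-5 + G)/8 = -(5 - G)/8 = -5/8 + G/8)
(B(8, -7) + 130)² = ((-5/8 + (⅛)*8) + 130)² = ((-5/8 + 1) + 130)² = (3/8 + 130)² = (1043/8)² = 1087849/64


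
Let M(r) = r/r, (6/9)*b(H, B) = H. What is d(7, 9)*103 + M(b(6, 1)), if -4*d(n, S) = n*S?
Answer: -6485/4 ≈ -1621.3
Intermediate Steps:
b(H, B) = 3*H/2
M(r) = 1
d(n, S) = -S*n/4 (d(n, S) = -n*S/4 = -S*n/4)
d(7, 9)*103 + M(b(6, 1)) = -¼*9*7*103 + 1 = -63/4*103 + 1 = -6489/4 + 1 = -6485/4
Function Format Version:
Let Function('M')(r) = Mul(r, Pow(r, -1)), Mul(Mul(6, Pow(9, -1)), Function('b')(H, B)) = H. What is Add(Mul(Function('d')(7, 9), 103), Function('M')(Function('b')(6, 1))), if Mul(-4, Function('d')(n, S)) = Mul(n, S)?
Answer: Rational(-6485, 4) ≈ -1621.3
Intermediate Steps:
Function('b')(H, B) = Mul(Rational(3, 2), H)
Function('M')(r) = 1
Function('d')(n, S) = Mul(Rational(-1, 4), S, n) (Function('d')(n, S) = Mul(Rational(-1, 4), Mul(n, S)) = Mul(Rational(-1, 4), Mul(S, n)) = Mul(Rational(-1, 4), S, n))
Add(Mul(Function('d')(7, 9), 103), Function('M')(Function('b')(6, 1))) = Add(Mul(Mul(Rational(-1, 4), 9, 7), 103), 1) = Add(Mul(Rational(-63, 4), 103), 1) = Add(Rational(-6489, 4), 1) = Rational(-6485, 4)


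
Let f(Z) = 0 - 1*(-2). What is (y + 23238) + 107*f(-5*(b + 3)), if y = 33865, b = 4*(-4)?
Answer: 57317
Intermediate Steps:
b = -16
f(Z) = 2 (f(Z) = 0 + 2 = 2)
(y + 23238) + 107*f(-5*(b + 3)) = (33865 + 23238) + 107*2 = 57103 + 214 = 57317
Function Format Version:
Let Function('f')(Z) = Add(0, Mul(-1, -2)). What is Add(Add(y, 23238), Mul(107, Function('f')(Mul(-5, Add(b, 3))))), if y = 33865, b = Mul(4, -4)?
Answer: 57317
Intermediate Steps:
b = -16
Function('f')(Z) = 2 (Function('f')(Z) = Add(0, 2) = 2)
Add(Add(y, 23238), Mul(107, Function('f')(Mul(-5, Add(b, 3))))) = Add(Add(33865, 23238), Mul(107, 2)) = Add(57103, 214) = 57317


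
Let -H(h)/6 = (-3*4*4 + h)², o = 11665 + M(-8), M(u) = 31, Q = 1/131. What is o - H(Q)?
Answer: 437873270/17161 ≈ 25516.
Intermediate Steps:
Q = 1/131 ≈ 0.0076336
o = 11696 (o = 11665 + 31 = 11696)
H(h) = -6*(-48 + h)² (H(h) = -6*(-3*4*4 + h)² = -6*(-12*4 + h)² = -6*(-48 + h)²)
o - H(Q) = 11696 - (-6)*(-48 + 1/131)² = 11696 - (-6)*(-6287/131)² = 11696 - (-6)*39526369/17161 = 11696 - 1*(-237158214/17161) = 11696 + 237158214/17161 = 437873270/17161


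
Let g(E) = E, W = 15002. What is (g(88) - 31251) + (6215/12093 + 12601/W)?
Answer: -5653320471995/181419186 ≈ -31162.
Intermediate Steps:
(g(88) - 31251) + (6215/12093 + 12601/W) = (88 - 31251) + (6215/12093 + 12601/15002) = -31163 + (6215*(1/12093) + 12601*(1/15002)) = -31163 + (6215/12093 + 12601/15002) = -31163 + 245621323/181419186 = -5653320471995/181419186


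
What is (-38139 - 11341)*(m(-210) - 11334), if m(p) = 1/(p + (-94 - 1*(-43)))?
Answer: 146370499000/261 ≈ 5.6081e+8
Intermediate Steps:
m(p) = 1/(-51 + p) (m(p) = 1/(p + (-94 + 43)) = 1/(p - 51) = 1/(-51 + p))
(-38139 - 11341)*(m(-210) - 11334) = (-38139 - 11341)*(1/(-51 - 210) - 11334) = -49480*(1/(-261) - 11334) = -49480*(-1/261 - 11334) = -49480*(-2958175/261) = 146370499000/261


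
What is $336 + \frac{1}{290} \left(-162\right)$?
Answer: $\frac{48639}{145} \approx 335.44$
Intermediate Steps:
$336 + \frac{1}{290} \left(-162\right) = 336 - \frac{81}{145} = \frac{48639}{145}$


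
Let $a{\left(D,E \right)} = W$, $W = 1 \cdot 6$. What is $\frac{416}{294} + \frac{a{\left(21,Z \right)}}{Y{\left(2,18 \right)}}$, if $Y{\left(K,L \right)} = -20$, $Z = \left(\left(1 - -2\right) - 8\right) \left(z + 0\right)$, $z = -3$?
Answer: $\frac{1639}{1470} \approx 1.115$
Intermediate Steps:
$Z = 15$ ($Z = \left(\left(1 - -2\right) - 8\right) \left(-3 + 0\right) = \left(\left(1 + 2\right) - 8\right) \left(-3\right) = \left(3 - 8\right) \left(-3\right) = \left(-5\right) \left(-3\right) = 15$)
$W = 6$
$a{\left(D,E \right)} = 6$
$\frac{416}{294} + \frac{a{\left(21,Z \right)}}{Y{\left(2,18 \right)}} = \frac{416}{294} + \frac{6}{-20} = 416 \cdot \frac{1}{294} + 6 \left(- \frac{1}{20}\right) = \frac{208}{147} - \frac{3}{10} = \frac{1639}{1470}$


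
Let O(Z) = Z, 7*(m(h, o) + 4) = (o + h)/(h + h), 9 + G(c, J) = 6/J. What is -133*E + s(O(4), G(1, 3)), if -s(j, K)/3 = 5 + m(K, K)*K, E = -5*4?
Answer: 2564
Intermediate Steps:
G(c, J) = -9 + 6/J
m(h, o) = -4 + (h + o)/(14*h) (m(h, o) = -4 + ((o + h)/(h + h))/7 = -4 + ((h + o)/((2*h)))/7 = -4 + ((h + o)*(1/(2*h)))/7 = -4 + ((h + o)/(2*h))/7 = -4 + (h + o)/(14*h))
E = -20
s(j, K) = -15 + 81*K/7 (s(j, K) = -3*(5 + ((K - 55*K)/(14*K))*K) = -3*(5 + ((-54*K)/(14*K))*K) = -3*(5 - 27*K/7) = -15 + 81*K/7)
-133*E + s(O(4), G(1, 3)) = -133*(-20) + (-15 + 81*(-9 + 6/3)/7) = 2660 + (-15 + 81*(-9 + 6*(1/3))/7) = 2660 + (-15 + 81*(-9 + 2)/7) = 2660 + (-15 + (81/7)*(-7)) = 2660 + (-15 - 81) = 2660 - 96 = 2564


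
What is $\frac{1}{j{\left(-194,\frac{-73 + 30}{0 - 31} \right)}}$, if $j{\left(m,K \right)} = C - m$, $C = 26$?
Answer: $\frac{1}{220} \approx 0.0045455$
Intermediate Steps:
$j{\left(m,K \right)} = 26 - m$
$\frac{1}{j{\left(-194,\frac{-73 + 30}{0 - 31} \right)}} = \frac{1}{26 - -194} = \frac{1}{26 + 194} = \frac{1}{220}$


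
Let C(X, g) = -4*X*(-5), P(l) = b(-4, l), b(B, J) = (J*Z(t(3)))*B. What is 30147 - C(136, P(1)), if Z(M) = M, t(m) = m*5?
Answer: 27427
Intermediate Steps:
t(m) = 5*m
b(B, J) = 15*B*J (b(B, J) = (J*(5*3))*B = (J*15)*B = (15*J)*B = 15*B*J)
P(l) = -60*l (P(l) = 15*(-4)*l = -60*l)
C(X, g) = 20*X
30147 - C(136, P(1)) = 30147 - 20*136 = 30147 - 1*2720 = 30147 - 2720 = 27427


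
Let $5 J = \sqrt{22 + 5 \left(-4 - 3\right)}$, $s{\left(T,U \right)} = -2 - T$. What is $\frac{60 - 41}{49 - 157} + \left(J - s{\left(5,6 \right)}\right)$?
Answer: $\frac{737}{108} + \frac{i \sqrt{13}}{5} \approx 6.8241 + 0.72111 i$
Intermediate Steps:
$J = \frac{i \sqrt{13}}{5}$ ($J = \frac{\sqrt{22 + 5 \left(-4 - 3\right)}}{5} = \frac{\sqrt{22 + 5 \left(-7\right)}}{5} = \frac{\sqrt{22 - 35}}{5} = \frac{\sqrt{-13}}{5} = \frac{i \sqrt{13}}{5} \approx 0.72111 i$)
$\frac{60 - 41}{49 - 157} + \left(J - s{\left(5,6 \right)}\right) = \frac{60 - 41}{49 - 157} - \left(-2 - 5 - \frac{i \sqrt{13}}{5}\right) = \frac{1}{-108} \cdot 19 + \left(\frac{i \sqrt{13}}{5} - \left(-2 - 5\right)\right) = \left(- \frac{1}{108}\right) 19 + \left(\frac{i \sqrt{13}}{5} - -7\right) = - \frac{19}{108} + \left(\frac{i \sqrt{13}}{5} + 7\right) = - \frac{19}{108} + \left(7 + \frac{i \sqrt{13}}{5}\right) = \frac{737}{108} + \frac{i \sqrt{13}}{5}$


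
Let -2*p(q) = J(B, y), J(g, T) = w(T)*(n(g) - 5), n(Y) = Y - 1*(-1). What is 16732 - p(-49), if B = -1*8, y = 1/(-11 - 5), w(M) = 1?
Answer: 16726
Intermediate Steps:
n(Y) = 1 + Y (n(Y) = Y + 1 = 1 + Y)
y = -1/16 (y = 1/(-16) = -1/16 ≈ -0.062500)
B = -8
J(g, T) = -4 + g (J(g, T) = 1*((1 + g) - 5) = 1*(-4 + g) = -4 + g)
p(q) = 6 (p(q) = -(-4 - 8)/2 = -½*(-12) = 6)
16732 - p(-49) = 16732 - 1*6 = 16732 - 6 = 16726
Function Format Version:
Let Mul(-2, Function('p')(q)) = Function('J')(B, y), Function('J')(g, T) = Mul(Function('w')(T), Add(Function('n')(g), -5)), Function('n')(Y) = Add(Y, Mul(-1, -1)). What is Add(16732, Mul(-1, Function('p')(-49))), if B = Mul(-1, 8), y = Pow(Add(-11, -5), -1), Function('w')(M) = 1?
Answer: 16726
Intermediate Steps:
Function('n')(Y) = Add(1, Y) (Function('n')(Y) = Add(Y, 1) = Add(1, Y))
y = Rational(-1, 16) (y = Pow(-16, -1) = Rational(-1, 16) ≈ -0.062500)
B = -8
Function('J')(g, T) = Add(-4, g) (Function('J')(g, T) = Mul(1, Add(Add(1, g), -5)) = Mul(1, Add(-4, g)) = Add(-4, g))
Function('p')(q) = 6 (Function('p')(q) = Mul(Rational(-1, 2), Add(-4, -8)) = Mul(Rational(-1, 2), -12) = 6)
Add(16732, Mul(-1, Function('p')(-49))) = Add(16732, Mul(-1, 6)) = Add(16732, -6) = 16726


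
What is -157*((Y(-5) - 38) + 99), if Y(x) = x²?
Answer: -13502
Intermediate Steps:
-157*((Y(-5) - 38) + 99) = -157*(((-5)² - 38) + 99) = -157*((25 - 38) + 99) = -157*(-13 + 99) = -157*86 = -13502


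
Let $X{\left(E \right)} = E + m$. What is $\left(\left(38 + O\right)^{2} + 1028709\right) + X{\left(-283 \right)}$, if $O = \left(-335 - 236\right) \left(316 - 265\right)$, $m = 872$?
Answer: $846850187$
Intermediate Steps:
$X{\left(E \right)} = 872 + E$ ($X{\left(E \right)} = E + 872 = 872 + E$)
$O = -29121$ ($O = \left(-571\right) 51 = -29121$)
$\left(\left(38 + O\right)^{2} + 1028709\right) + X{\left(-283 \right)} = \left(\left(38 - 29121\right)^{2} + 1028709\right) + \left(872 - 283\right) = \left(\left(-29083\right)^{2} + 1028709\right) + 589 = \left(845820889 + 1028709\right) + 589 = 846849598 + 589 = 846850187$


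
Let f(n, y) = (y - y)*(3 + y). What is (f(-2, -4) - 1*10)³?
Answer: -1000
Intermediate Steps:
f(n, y) = 0 (f(n, y) = 0*(3 + y) = 0)
(f(-2, -4) - 1*10)³ = (0 - 1*10)³ = (0 - 10)³ = (-10)³ = -1000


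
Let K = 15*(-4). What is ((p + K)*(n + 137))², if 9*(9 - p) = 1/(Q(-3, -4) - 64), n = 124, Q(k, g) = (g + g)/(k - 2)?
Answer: 17246470434769/97344 ≈ 1.7717e+8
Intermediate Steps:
K = -60
Q(k, g) = 2*g/(-2 + k) (Q(k, g) = (2*g)/(-2 + k) = 2*g/(-2 + k))
p = 25277/2808 (p = 9 - 1/(9*(2*(-4)/(-2 - 3) - 64)) = 9 - 1/(9*(2*(-4)/(-5) - 64)) = 9 - 1/(9*(2*(-4)*(-⅕) - 64)) = 9 - 1/(9*(8/5 - 64)) = 9 - 1/(9*(-312/5)) = 9 - ⅑*(-5/312) = 9 + 5/2808 = 25277/2808 ≈ 9.0018)
((p + K)*(n + 137))² = ((25277/2808 - 60)*(124 + 137))² = (-143203/2808*261)² = (-4152887/312)² = 17246470434769/97344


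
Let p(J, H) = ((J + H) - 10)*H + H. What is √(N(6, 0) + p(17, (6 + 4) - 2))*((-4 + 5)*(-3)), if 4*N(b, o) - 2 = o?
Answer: -3*√514/2 ≈ -34.007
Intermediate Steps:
p(J, H) = H + H*(-10 + H + J) (p(J, H) = ((H + J) - 10)*H + H = (-10 + H + J)*H + H = H*(-10 + H + J) + H = H + H*(-10 + H + J))
N(b, o) = ½ + o/4
√(N(6, 0) + p(17, (6 + 4) - 2))*((-4 + 5)*(-3)) = √((½ + (¼)*0) + ((6 + 4) - 2)*(-9 + ((6 + 4) - 2) + 17))*((-4 + 5)*(-3)) = √((½ + 0) + (10 - 2)*(-9 + (10 - 2) + 17))*(1*(-3)) = √(½ + 8*(-9 + 8 + 17))*(-3) = √(½ + 8*16)*(-3) = √(½ + 128)*(-3) = √(257/2)*(-3) = (√514/2)*(-3) = -3*√514/2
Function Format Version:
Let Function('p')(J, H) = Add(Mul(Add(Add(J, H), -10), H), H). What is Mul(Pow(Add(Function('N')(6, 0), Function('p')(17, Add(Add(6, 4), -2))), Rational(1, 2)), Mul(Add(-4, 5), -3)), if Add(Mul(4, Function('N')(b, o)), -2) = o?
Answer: Mul(Rational(-3, 2), Pow(514, Rational(1, 2))) ≈ -34.007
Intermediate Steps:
Function('p')(J, H) = Add(H, Mul(H, Add(-10, H, J))) (Function('p')(J, H) = Add(Mul(Add(Add(H, J), -10), H), H) = Add(Mul(Add(-10, H, J), H), H) = Add(Mul(H, Add(-10, H, J)), H) = Add(H, Mul(H, Add(-10, H, J))))
Function('N')(b, o) = Add(Rational(1, 2), Mul(Rational(1, 4), o))
Mul(Pow(Add(Function('N')(6, 0), Function('p')(17, Add(Add(6, 4), -2))), Rational(1, 2)), Mul(Add(-4, 5), -3)) = Mul(Pow(Add(Add(Rational(1, 2), Mul(Rational(1, 4), 0)), Mul(Add(Add(6, 4), -2), Add(-9, Add(Add(6, 4), -2), 17))), Rational(1, 2)), Mul(Add(-4, 5), -3)) = Mul(Pow(Add(Add(Rational(1, 2), 0), Mul(Add(10, -2), Add(-9, Add(10, -2), 17))), Rational(1, 2)), Mul(1, -3)) = Mul(Pow(Add(Rational(1, 2), Mul(8, Add(-9, 8, 17))), Rational(1, 2)), -3) = Mul(Pow(Add(Rational(1, 2), Mul(8, 16)), Rational(1, 2)), -3) = Mul(Pow(Add(Rational(1, 2), 128), Rational(1, 2)), -3) = Mul(Pow(Rational(257, 2), Rational(1, 2)), -3) = Mul(Mul(Rational(1, 2), Pow(514, Rational(1, 2))), -3) = Mul(Rational(-3, 2), Pow(514, Rational(1, 2)))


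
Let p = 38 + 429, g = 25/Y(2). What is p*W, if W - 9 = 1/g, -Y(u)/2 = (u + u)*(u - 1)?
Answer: 101339/25 ≈ 4053.6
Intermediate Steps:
Y(u) = -4*u*(-1 + u) (Y(u) = -2*(u + u)*(u - 1) = -2*2*u*(-1 + u) = -4*u*(-1 + u))
g = -25/8 (g = 25/((4*2*(1 - 1*2))) = 25/((4*2*(1 - 2))) = 25/((4*2*(-1))) = 25/(-8) = 25*(-⅛) = -25/8 ≈ -3.1250)
W = 217/25 (W = 9 + 1/(-25/8) = 9 - 8/25 = 217/25 ≈ 8.6800)
p = 467
p*W = 467*(217/25) = 101339/25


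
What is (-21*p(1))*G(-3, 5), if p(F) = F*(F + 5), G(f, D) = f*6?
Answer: 2268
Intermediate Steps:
G(f, D) = 6*f
p(F) = F*(5 + F)
(-21*p(1))*G(-3, 5) = (-21*(5 + 1))*(6*(-3)) = -21*6*(-18) = -126*(-18) = 2268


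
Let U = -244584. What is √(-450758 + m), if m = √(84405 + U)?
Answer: √(-450758 + I*√160179) ≈ 0.298 + 671.38*I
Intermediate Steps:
m = I*√160179 (m = √(84405 - 244584) = √(-160179) = I*√160179 ≈ 400.22*I)
√(-450758 + m) = √(-450758 + I*√160179)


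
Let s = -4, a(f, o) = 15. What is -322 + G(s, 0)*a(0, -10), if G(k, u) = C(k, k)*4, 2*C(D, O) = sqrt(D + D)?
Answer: -322 + 60*I*sqrt(2) ≈ -322.0 + 84.853*I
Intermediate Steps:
C(D, O) = sqrt(2)*sqrt(D)/2 (C(D, O) = sqrt(D + D)/2 = sqrt(2*D)/2 = (sqrt(2)*sqrt(D))/2 = sqrt(2)*sqrt(D)/2)
G(k, u) = 2*sqrt(2)*sqrt(k) (G(k, u) = (sqrt(2)*sqrt(k)/2)*4 = 2*sqrt(2)*sqrt(k))
-322 + G(s, 0)*a(0, -10) = -322 + (2*sqrt(2)*sqrt(-4))*15 = -322 + (2*sqrt(2)*(2*I))*15 = -322 + (4*I*sqrt(2))*15 = -322 + 60*I*sqrt(2)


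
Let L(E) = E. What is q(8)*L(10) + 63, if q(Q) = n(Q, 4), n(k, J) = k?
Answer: 143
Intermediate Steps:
q(Q) = Q
q(8)*L(10) + 63 = 8*10 + 63 = 80 + 63 = 143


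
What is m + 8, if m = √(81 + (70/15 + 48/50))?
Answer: 8 + √19491/15 ≈ 17.307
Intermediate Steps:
m = √19491/15 (m = √(81 + (70*(1/15) + 48*(1/50))) = √(81 + (14/3 + 24/25)) = √(81 + 422/75) = √(6497/75) = √19491/15 ≈ 9.3073)
m + 8 = √19491/15 + 8 = 8 + √19491/15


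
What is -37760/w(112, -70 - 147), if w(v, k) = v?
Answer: -2360/7 ≈ -337.14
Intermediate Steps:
-37760/w(112, -70 - 147) = -37760/112 = -37760*1/112 = -2360/7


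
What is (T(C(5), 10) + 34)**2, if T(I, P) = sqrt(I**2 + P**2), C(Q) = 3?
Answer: (34 + sqrt(109))**2 ≈ 1974.9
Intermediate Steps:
(T(C(5), 10) + 34)**2 = (sqrt(3**2 + 10**2) + 34)**2 = (sqrt(9 + 100) + 34)**2 = (sqrt(109) + 34)**2 = (34 + sqrt(109))**2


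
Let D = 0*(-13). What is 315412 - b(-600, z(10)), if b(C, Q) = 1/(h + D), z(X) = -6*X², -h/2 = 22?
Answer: 13878129/44 ≈ 3.1541e+5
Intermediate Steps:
D = 0
h = -44 (h = -2*22 = -44)
b(C, Q) = -1/44 (b(C, Q) = 1/(-44 + 0) = 1/(-44) = -1/44)
315412 - b(-600, z(10)) = 315412 - 1*(-1/44) = 315412 + 1/44 = 13878129/44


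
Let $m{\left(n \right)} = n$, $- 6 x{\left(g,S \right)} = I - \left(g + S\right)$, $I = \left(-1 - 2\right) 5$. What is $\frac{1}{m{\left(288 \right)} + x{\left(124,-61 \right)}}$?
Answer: $\frac{1}{301} \approx 0.0033223$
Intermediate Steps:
$I = -15$ ($I = \left(-3\right) 5 = -15$)
$x{\left(g,S \right)} = \frac{5}{2} + \frac{S}{6} + \frac{g}{6}$ ($x{\left(g,S \right)} = - \frac{-15 - \left(g + S\right)}{6} = - \frac{-15 - \left(S + g\right)}{6} = - \frac{-15 - S - g}{6} = \frac{5}{2} + \frac{S}{6} + \frac{g}{6}$)
$\frac{1}{m{\left(288 \right)} + x{\left(124,-61 \right)}} = \frac{1}{288 + \left(\frac{5}{2} + \frac{1}{6} \left(-61\right) + \frac{1}{6} \cdot 124\right)} = \frac{1}{288 + \left(\frac{5}{2} - \frac{61}{6} + \frac{62}{3}\right)} = \frac{1}{288 + 13} = \frac{1}{301}$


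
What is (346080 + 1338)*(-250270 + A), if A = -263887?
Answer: -178627396626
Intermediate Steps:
(346080 + 1338)*(-250270 + A) = (346080 + 1338)*(-250270 - 263887) = 347418*(-514157) = -178627396626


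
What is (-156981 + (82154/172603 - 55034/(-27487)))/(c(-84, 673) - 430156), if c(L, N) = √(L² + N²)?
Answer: 320362668607176772796/877862652027266434011 + 744759270141941*√459985/877862652027266434011 ≈ 0.36551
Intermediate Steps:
(-156981 + (82154/172603 - 55034/(-27487)))/(c(-84, 673) - 430156) = (-156981 + (82154/172603 - 55034/(-27487)))/(√((-84)² + 673²) - 430156) = (-156981 + (82154*(1/172603) - 55034*(-1/27487)))/(√(7056 + 452929) - 430156) = (-156981 + (82154/172603 + 55034/27487))/(√459985 - 430156) = (-156981 + 11757200500/4744338661)/(-430156 + √459985) = -744759270141941/(4744338661*(-430156 + √459985))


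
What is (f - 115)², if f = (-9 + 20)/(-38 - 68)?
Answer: 148864401/11236 ≈ 13249.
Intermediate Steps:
f = -11/106 (f = 11/(-106) = 11*(-1/106) = -11/106 ≈ -0.10377)
(f - 115)² = (-11/106 - 115)² = (-12201/106)² = 148864401/11236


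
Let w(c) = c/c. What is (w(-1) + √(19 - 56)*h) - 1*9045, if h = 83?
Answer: -9044 + 83*I*√37 ≈ -9044.0 + 504.87*I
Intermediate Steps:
w(c) = 1
(w(-1) + √(19 - 56)*h) - 1*9045 = (1 + √(19 - 56)*83) - 1*9045 = (1 + √(-37)*83) - 9045 = (1 + (I*√37)*83) - 9045 = (1 + 83*I*√37) - 9045 = -9044 + 83*I*√37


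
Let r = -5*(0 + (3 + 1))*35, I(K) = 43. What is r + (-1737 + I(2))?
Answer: -2394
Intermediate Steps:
r = -700 (r = -5*(0 + 4)*35 = -5*4*35 = -20*35 = -700)
r + (-1737 + I(2)) = -700 + (-1737 + 43) = -700 - 1694 = -2394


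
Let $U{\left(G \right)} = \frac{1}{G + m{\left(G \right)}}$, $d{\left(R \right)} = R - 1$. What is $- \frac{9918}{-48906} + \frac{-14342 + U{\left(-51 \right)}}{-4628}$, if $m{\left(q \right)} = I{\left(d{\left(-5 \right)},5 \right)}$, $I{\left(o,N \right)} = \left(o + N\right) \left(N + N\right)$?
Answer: $\frac{10253257}{3105388} \approx 3.3018$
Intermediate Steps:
$d{\left(R \right)} = -1 + R$ ($d{\left(R \right)} = R - 1 = -1 + R$)
$I{\left(o,N \right)} = 2 N \left(N + o\right)$ ($I{\left(o,N \right)} = \left(N + o\right) 2 N = 2 N \left(N + o\right)$)
$m{\left(q \right)} = -10$ ($m{\left(q \right)} = 2 \cdot 5 \left(5 - 6\right) = 2 \cdot 5 \left(-1\right) = -10$)
$U{\left(G \right)} = \frac{1}{-10 + G}$ ($U{\left(G \right)} = \frac{1}{G - 10} = \frac{1}{-10 + G}$)
$- \frac{9918}{-48906} + \frac{-14342 + U{\left(-51 \right)}}{-4628} = - \frac{9918}{-48906} + \frac{-14342 + \frac{1}{-10 - 51}}{-4628} = \left(-9918\right) \left(- \frac{1}{48906}\right) + \left(-14342 + \frac{1}{-61}\right) \left(- \frac{1}{4628}\right) = \frac{29}{143} + \left(-14342 - \frac{1}{61}\right) \left(- \frac{1}{4628}\right) = \frac{29}{143} - - \frac{874863}{282308} = \frac{29}{143} + \frac{874863}{282308} = \frac{10253257}{3105388}$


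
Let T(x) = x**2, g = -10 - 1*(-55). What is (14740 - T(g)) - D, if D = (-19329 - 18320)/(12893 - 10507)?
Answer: 30375639/2386 ≈ 12731.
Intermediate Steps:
D = -37649/2386 ≈ -15.779
g = 45 (g = -10 + 55 = 45)
(14740 - T(g)) - D = (14740 - 1*45**2) - 1*(-37649/2386) = (14740 - 1*2025) + 37649/2386 = (14740 - 2025) + 37649/2386 = 12715 + 37649/2386 = 30375639/2386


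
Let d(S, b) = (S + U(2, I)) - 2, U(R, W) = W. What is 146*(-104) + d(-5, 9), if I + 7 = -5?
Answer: -15203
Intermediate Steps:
I = -12 (I = -7 - 5 = -12)
d(S, b) = -14 + S (d(S, b) = (S - 12) - 2 = (-12 + S) - 2 = -14 + S)
146*(-104) + d(-5, 9) = 146*(-104) + (-14 - 5) = -15184 - 19 = -15203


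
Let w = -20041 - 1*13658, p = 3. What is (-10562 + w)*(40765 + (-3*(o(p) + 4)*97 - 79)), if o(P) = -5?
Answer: -1813682997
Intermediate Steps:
w = -33699 (w = -20041 - 13658 = -33699)
(-10562 + w)*(40765 + (-3*(o(p) + 4)*97 - 79)) = (-10562 - 33699)*(40765 + (-3*(-5 + 4)*97 - 79)) = -44261*(40765 + (-3*(-1)*97 - 79)) = -44261*(40765 + (3*97 - 79)) = -44261*(40765 + (291 - 79)) = -44261*(40765 + 212) = -44261*40977 = -1813682997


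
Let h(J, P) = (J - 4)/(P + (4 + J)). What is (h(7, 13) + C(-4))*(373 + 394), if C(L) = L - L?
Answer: 767/8 ≈ 95.875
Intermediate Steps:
C(L) = 0
h(J, P) = (-4 + J)/(4 + J + P)
(h(7, 13) + C(-4))*(373 + 394) = ((-4 + 7)/(4 + 7 + 13) + 0)*(373 + 394) = (3/24 + 0)*767 = ((1/24)*3 + 0)*767 = (1/8 + 0)*767 = (1/8)*767 = 767/8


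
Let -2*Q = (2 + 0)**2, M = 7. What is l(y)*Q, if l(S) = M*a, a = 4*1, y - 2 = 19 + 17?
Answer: -56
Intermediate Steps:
y = 38 (y = 2 + (19 + 17) = 2 + 36 = 38)
Q = -2 (Q = -(2 + 0)**2/2 = -1/2*2**2 = -1/2*4 = -2)
a = 4
l(S) = 28 (l(S) = 7*4 = 28)
l(y)*Q = 28*(-2) = -56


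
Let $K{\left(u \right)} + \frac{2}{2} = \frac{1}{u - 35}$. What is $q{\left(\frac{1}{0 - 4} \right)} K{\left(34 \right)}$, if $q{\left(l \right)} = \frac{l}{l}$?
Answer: $-2$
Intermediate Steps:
$q{\left(l \right)} = 1$
$K{\left(u \right)} = -1 + \frac{1}{-35 + u}$ ($K{\left(u \right)} = -1 + \frac{1}{u - 35} = -1 + \frac{1}{-35 + u}$)
$q{\left(\frac{1}{0 - 4} \right)} K{\left(34 \right)} = 1 \frac{36 - 34}{-35 + 34} = 1 \frac{36 - 34}{-1} = 1 \left(\left(-1\right) 2\right) = 1 \left(-2\right) = -2$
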